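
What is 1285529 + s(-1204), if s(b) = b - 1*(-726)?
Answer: 1285051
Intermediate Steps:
s(b) = 726 + b (s(b) = b + 726 = 726 + b)
1285529 + s(-1204) = 1285529 + (726 - 1204) = 1285529 - 478 = 1285051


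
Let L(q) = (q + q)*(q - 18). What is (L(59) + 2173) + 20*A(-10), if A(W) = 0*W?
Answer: 7011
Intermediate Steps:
L(q) = 2*q*(-18 + q) (L(q) = (2*q)*(-18 + q) = 2*q*(-18 + q))
A(W) = 0
(L(59) + 2173) + 20*A(-10) = (2*59*(-18 + 59) + 2173) + 20*0 = (2*59*41 + 2173) + 0 = (4838 + 2173) + 0 = 7011 + 0 = 7011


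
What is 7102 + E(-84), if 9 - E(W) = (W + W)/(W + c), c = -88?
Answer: 305731/43 ≈ 7110.0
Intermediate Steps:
E(W) = 9 - 2*W/(-88 + W) (E(W) = 9 - (W + W)/(W - 88) = 9 - 2*W/(-88 + W))
7102 + E(-84) = 7102 + (-792 + 7*(-84))/(-88 - 84) = 7102 + (-792 - 588)/(-172) = 7102 - 1/172*(-1380) = 7102 + 345/43 = 305731/43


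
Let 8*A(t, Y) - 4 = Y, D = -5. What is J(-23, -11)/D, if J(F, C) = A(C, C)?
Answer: 7/40 ≈ 0.17500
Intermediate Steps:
A(t, Y) = ½ + Y/8
J(F, C) = ½ + C/8
J(-23, -11)/D = (½ + (⅛)*(-11))/(-5) = (½ - 11/8)*(-⅕) = -7/8*(-⅕) = 7/40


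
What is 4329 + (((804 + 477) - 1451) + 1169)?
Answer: 5328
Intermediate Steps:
4329 + (((804 + 477) - 1451) + 1169) = 4329 + ((1281 - 1451) + 1169) = 4329 + (-170 + 1169) = 4329 + 999 = 5328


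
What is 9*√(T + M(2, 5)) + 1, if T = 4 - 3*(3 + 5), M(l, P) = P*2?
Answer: 1 + 9*I*√10 ≈ 1.0 + 28.461*I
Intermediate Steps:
M(l, P) = 2*P
T = -20 (T = 4 - 3*8 = 4 - 1*24 = 4 - 24 = -20)
9*√(T + M(2, 5)) + 1 = 9*√(-20 + 2*5) + 1 = 9*√(-20 + 10) + 1 = 9*√(-10) + 1 = 9*(I*√10) + 1 = 9*I*√10 + 1 = 1 + 9*I*√10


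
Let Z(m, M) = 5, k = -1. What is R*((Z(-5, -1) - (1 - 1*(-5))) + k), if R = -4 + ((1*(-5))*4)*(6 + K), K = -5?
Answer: 48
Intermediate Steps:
R = -24 (R = -4 + ((1*(-5))*4)*(6 - 5) = -4 - 5*4*1 = -4 - 20*1 = -4 - 20 = -24)
R*((Z(-5, -1) - (1 - 1*(-5))) + k) = -24*((5 - (1 - 1*(-5))) - 1) = -24*((5 - (1 + 5)) - 1) = -24*((5 - 1*6) - 1) = -24*((5 - 6) - 1) = -24*(-1 - 1) = -24*(-2) = 48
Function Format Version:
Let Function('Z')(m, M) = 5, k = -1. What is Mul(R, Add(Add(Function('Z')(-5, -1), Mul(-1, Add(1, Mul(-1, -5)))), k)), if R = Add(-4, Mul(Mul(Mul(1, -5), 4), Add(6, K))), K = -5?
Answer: 48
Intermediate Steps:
R = -24 (R = Add(-4, Mul(Mul(Mul(1, -5), 4), Add(6, -5))) = Add(-4, Mul(Mul(-5, 4), 1)) = Add(-4, Mul(-20, 1)) = Add(-4, -20) = -24)
Mul(R, Add(Add(Function('Z')(-5, -1), Mul(-1, Add(1, Mul(-1, -5)))), k)) = Mul(-24, Add(Add(5, Mul(-1, Add(1, Mul(-1, -5)))), -1)) = Mul(-24, Add(Add(5, Mul(-1, Add(1, 5))), -1)) = Mul(-24, Add(Add(5, Mul(-1, 6)), -1)) = Mul(-24, Add(Add(5, -6), -1)) = Mul(-24, Add(-1, -1)) = Mul(-24, -2) = 48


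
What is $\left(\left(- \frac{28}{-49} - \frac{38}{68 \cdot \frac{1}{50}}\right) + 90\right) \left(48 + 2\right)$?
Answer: $\frac{372650}{119} \approx 3131.5$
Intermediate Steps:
$\left(\left(- \frac{28}{-49} - \frac{38}{68 \cdot \frac{1}{50}}\right) + 90\right) \left(48 + 2\right) = \left(\left(\left(-28\right) \left(- \frac{1}{49}\right) - \frac{38}{68 \cdot \frac{1}{50}}\right) + 90\right) 50 = \left(\left(\frac{4}{7} - \frac{38}{\frac{34}{25}}\right) + 90\right) 50 = \left(\left(\frac{4}{7} - \frac{475}{17}\right) + 90\right) 50 = \left(- \frac{3257}{119} + 90\right) 50 = \frac{7453}{119} \cdot 50 = \frac{372650}{119}$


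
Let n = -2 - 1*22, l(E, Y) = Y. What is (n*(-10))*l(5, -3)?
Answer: -720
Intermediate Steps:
n = -24 (n = -2 - 22 = -24)
(n*(-10))*l(5, -3) = -24*(-10)*(-3) = 240*(-3) = -720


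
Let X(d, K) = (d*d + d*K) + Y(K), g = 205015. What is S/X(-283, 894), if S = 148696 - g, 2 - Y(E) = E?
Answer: 18773/57935 ≈ 0.32404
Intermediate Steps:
Y(E) = 2 - E
S = -56319 (S = 148696 - 1*205015 = 148696 - 205015 = -56319)
X(d, K) = 2 + d² - K + K*d (X(d, K) = (d*d + d*K) + (2 - K) = (d² + K*d) + (2 - K) = 2 + d² - K + K*d)
S/X(-283, 894) = -56319/(2 + (-283)² - 1*894 + 894*(-283)) = -56319/(2 + 80089 - 894 - 253002) = -56319/(-173805) = -56319*(-1/173805) = 18773/57935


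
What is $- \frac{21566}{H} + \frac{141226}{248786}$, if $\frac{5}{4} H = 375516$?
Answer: $\frac{2438209159}{4917006504} \approx 0.49587$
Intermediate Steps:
$H = \frac{1502064}{5}$ ($H = \frac{4}{5} \cdot 375516 = \frac{1502064}{5} \approx 3.0041 \cdot 10^{5}$)
$- \frac{21566}{H} + \frac{141226}{248786} = - \frac{21566}{\frac{1502064}{5}} + \frac{141226}{248786} = \left(-21566\right) \frac{5}{1502064} + 141226 \cdot \frac{1}{248786} = - \frac{53915}{751032} + \frac{70613}{124393} = \frac{2438209159}{4917006504}$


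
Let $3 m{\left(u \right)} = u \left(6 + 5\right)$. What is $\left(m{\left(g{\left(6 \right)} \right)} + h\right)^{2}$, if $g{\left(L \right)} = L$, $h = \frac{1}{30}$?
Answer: $\frac{436921}{900} \approx 485.47$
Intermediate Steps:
$h = \frac{1}{30} \approx 0.033333$
$m{\left(u \right)} = \frac{11 u}{3}$ ($m{\left(u \right)} = \frac{u \left(6 + 5\right)}{3} = \frac{u 11}{3} = \frac{11 u}{3}$)
$\left(m{\left(g{\left(6 \right)} \right)} + h\right)^{2} = \left(\frac{11}{3} \cdot 6 + \frac{1}{30}\right)^{2} = \left(22 + \frac{1}{30}\right)^{2} = \left(\frac{661}{30}\right)^{2} = \frac{436921}{900}$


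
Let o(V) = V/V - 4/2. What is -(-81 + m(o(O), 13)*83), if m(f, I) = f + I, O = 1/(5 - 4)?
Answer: -915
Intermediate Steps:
O = 1 (O = 1/1 = 1)
o(V) = -1 (o(V) = 1 - 4*½ = 1 - 2 = -1)
m(f, I) = I + f
-(-81 + m(o(O), 13)*83) = -(-81 + (13 - 1)*83) = -(-81 + 12*83) = -(-81 + 996) = -1*915 = -915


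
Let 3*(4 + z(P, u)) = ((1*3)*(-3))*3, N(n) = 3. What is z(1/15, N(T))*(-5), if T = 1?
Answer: 65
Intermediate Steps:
z(P, u) = -13 (z(P, u) = -4 + (((1*3)*(-3))*3)/3 = -4 + ((3*(-3))*3)/3 = -4 + (-9*3)/3 = -4 + (1/3)*(-27) = -4 - 9 = -13)
z(1/15, N(T))*(-5) = -13*(-5) = 65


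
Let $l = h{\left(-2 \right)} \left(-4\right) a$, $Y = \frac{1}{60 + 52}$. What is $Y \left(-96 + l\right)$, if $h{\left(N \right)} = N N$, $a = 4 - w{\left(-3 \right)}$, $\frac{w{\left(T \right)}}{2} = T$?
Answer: $- \frac{16}{7} \approx -2.2857$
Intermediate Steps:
$w{\left(T \right)} = 2 T$
$Y = \frac{1}{112} \approx 0.0089286$
$a = 10$ ($a = 4 - 2 \left(-3\right) = 4 - -6 = 4 + 6 = 10$)
$h{\left(N \right)} = N^{2}$
$l = -160$ ($l = \left(-2\right)^{2} \left(-4\right) 10 = 4 \left(-4\right) 10 = \left(-16\right) 10 = -160$)
$Y \left(-96 + l\right) = \frac{-96 - 160}{112} = \frac{1}{112} \left(-256\right) = - \frac{16}{7}$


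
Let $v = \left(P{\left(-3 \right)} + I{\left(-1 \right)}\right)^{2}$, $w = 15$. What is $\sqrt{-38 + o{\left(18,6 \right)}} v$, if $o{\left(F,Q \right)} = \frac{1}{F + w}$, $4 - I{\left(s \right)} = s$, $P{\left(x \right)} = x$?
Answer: $\frac{4 i \sqrt{41349}}{33} \approx 24.648 i$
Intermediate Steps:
$I{\left(s \right)} = 4 - s$
$o{\left(F,Q \right)} = \frac{1}{15 + F}$ ($o{\left(F,Q \right)} = \frac{1}{F + 15} = \frac{1}{15 + F}$)
$v = 4$ ($v = \left(-3 + \left(4 - -1\right)\right)^{2} = \left(-3 + \left(4 + 1\right)\right)^{2} = \left(-3 + 5\right)^{2} = 2^{2} = 4$)
$\sqrt{-38 + o{\left(18,6 \right)}} v = \sqrt{-38 + \frac{1}{15 + 18}} \cdot 4 = \sqrt{-38 + \frac{1}{33}} \cdot 4 = \sqrt{- \frac{1253}{33}} \cdot 4 = \frac{i \sqrt{41349}}{33} \cdot 4 = \frac{4 i \sqrt{41349}}{33}$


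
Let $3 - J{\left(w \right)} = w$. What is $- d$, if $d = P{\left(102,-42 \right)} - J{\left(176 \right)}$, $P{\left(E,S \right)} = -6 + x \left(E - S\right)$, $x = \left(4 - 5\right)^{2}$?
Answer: $-311$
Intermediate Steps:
$x = 1$ ($x = \left(-1\right)^{2} = 1$)
$P{\left(E,S \right)} = -6 + E - S$ ($P{\left(E,S \right)} = -6 + 1 \left(E - S\right) = -6 + \left(E - S\right) = -6 + E - S$)
$J{\left(w \right)} = 3 - w$
$d = 311$ ($d = \left(-6 + 102 - -42\right) - \left(3 - 176\right) = \left(-6 + 102 + 42\right) - \left(3 - 176\right) = 138 - -173 = 138 + 173 = 311$)
$- d = \left(-1\right) 311 = -311$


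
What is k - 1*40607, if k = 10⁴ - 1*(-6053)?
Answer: -24554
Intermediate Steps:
k = 16053 (k = 10000 + 6053 = 16053)
k - 1*40607 = 16053 - 1*40607 = 16053 - 40607 = -24554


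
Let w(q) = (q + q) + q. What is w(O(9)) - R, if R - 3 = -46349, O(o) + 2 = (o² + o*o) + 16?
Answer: 46874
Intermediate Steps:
O(o) = 14 + 2*o² (O(o) = -2 + ((o² + o*o) + 16) = -2 + ((o² + o²) + 16) = -2 + (2*o² + 16) = -2 + (16 + 2*o²) = 14 + 2*o²)
R = -46346 (R = 3 - 46349 = -46346)
w(q) = 3*q (w(q) = 2*q + q = 3*q)
w(O(9)) - R = 3*(14 + 2*9²) - 1*(-46346) = 3*(14 + 2*81) + 46346 = 3*(14 + 162) + 46346 = 3*176 + 46346 = 528 + 46346 = 46874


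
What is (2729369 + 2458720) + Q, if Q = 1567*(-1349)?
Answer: 3074206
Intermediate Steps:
Q = -2113883
(2729369 + 2458720) + Q = (2729369 + 2458720) - 2113883 = 5188089 - 2113883 = 3074206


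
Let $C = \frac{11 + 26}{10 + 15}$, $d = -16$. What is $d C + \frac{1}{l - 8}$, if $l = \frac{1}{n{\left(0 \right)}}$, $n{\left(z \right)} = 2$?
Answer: $- \frac{1786}{75} \approx -23.813$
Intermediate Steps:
$C = \frac{37}{25} \approx 1.48$
$l = \frac{1}{2} \approx 0.5$
$d C + \frac{1}{l - 8} = \left(-16\right) \frac{37}{25} + \frac{1}{\frac{1}{2} - 8} = - \frac{592}{25} + \frac{1}{- \frac{15}{2}} = - \frac{592}{25} - \frac{2}{15} = - \frac{1786}{75}$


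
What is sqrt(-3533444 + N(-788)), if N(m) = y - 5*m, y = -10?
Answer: I*sqrt(3529514) ≈ 1878.7*I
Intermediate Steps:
N(m) = -10 - 5*m
sqrt(-3533444 + N(-788)) = sqrt(-3533444 + (-10 - 5*(-788))) = sqrt(-3533444 + (-10 + 3940)) = sqrt(-3533444 + 3930) = sqrt(-3529514) = I*sqrt(3529514)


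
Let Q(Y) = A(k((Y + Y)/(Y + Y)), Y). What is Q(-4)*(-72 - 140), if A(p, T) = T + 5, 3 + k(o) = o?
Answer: -212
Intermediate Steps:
k(o) = -3 + o
A(p, T) = 5 + T
Q(Y) = 5 + Y
Q(-4)*(-72 - 140) = (5 - 4)*(-72 - 140) = 1*(-212) = -212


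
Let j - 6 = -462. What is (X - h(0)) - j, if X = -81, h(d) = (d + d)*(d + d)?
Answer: 375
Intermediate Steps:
h(d) = 4*d**2 (h(d) = (2*d)*(2*d) = 4*d**2)
j = -456 (j = 6 - 462 = -456)
(X - h(0)) - j = (-81 - 4*0**2) - 1*(-456) = (-81 - 4*0) + 456 = (-81 - 1*0) + 456 = (-81 + 0) + 456 = -81 + 456 = 375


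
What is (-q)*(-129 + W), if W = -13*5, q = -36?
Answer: -6984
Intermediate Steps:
W = -65
(-q)*(-129 + W) = (-1*(-36))*(-129 - 65) = 36*(-194) = -6984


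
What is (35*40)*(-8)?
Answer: -11200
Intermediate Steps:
(35*40)*(-8) = 1400*(-8) = -11200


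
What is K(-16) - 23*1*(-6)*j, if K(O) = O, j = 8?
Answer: 1088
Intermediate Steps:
K(-16) - 23*1*(-6)*j = -16 - 23*1*(-6)*8 = -16 - (-138)*8 = -16 - 23*(-48) = -16 + 1104 = 1088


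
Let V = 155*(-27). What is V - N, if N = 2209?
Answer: -6394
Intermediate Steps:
V = -4185
V - N = -4185 - 1*2209 = -4185 - 2209 = -6394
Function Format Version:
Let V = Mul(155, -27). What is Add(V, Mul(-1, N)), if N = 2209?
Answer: -6394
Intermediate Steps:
V = -4185
Add(V, Mul(-1, N)) = Add(-4185, Mul(-1, 2209)) = Add(-4185, -2209) = -6394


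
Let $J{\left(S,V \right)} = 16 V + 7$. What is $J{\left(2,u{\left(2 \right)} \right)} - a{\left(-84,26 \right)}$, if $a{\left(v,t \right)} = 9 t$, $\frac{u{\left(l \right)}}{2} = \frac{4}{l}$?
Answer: $-163$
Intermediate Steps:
$u{\left(l \right)} = \frac{8}{l}$ ($u{\left(l \right)} = 2 \frac{4}{l} = \frac{8}{l}$)
$J{\left(S,V \right)} = 7 + 16 V$
$J{\left(2,u{\left(2 \right)} \right)} - a{\left(-84,26 \right)} = \left(7 + 16 \cdot \frac{8}{2}\right) - 9 \cdot 26 = \left(7 + 16 \cdot 8 \cdot \frac{1}{2}\right) - 234 = \left(7 + 16 \cdot 4\right) - 234 = \left(7 + 64\right) - 234 = 71 - 234 = -163$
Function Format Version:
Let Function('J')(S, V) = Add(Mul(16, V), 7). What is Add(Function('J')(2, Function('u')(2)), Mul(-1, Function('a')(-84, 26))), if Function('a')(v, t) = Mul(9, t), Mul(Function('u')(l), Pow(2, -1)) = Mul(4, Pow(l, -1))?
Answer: -163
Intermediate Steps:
Function('u')(l) = Mul(8, Pow(l, -1)) (Function('u')(l) = Mul(2, Mul(4, Pow(l, -1))) = Mul(8, Pow(l, -1)))
Function('J')(S, V) = Add(7, Mul(16, V))
Add(Function('J')(2, Function('u')(2)), Mul(-1, Function('a')(-84, 26))) = Add(Add(7, Mul(16, Mul(8, Pow(2, -1)))), Mul(-1, Mul(9, 26))) = Add(Add(7, Mul(16, Mul(8, Rational(1, 2)))), Mul(-1, 234)) = Add(Add(7, Mul(16, 4)), -234) = Add(Add(7, 64), -234) = Add(71, -234) = -163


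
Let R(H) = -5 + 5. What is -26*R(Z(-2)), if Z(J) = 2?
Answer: 0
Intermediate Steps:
R(H) = 0
-26*R(Z(-2)) = -26*0 = 0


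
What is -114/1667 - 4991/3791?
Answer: -8752171/6319597 ≈ -1.3849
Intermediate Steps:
-114/1667 - 4991/3791 = -8752171/6319597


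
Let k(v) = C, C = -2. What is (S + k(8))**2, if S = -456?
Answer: 209764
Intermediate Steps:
k(v) = -2
(S + k(8))**2 = (-456 - 2)**2 = (-458)**2 = 209764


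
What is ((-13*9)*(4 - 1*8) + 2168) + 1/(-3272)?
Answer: 8624991/3272 ≈ 2636.0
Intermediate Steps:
((-13*9)*(4 - 1*8) + 2168) + 1/(-3272) = (-117*(4 - 8) + 2168) - 1/3272 = (-117*(-4) + 2168) - 1/3272 = (468 + 2168) - 1/3272 = 2636 - 1/3272 = 8624991/3272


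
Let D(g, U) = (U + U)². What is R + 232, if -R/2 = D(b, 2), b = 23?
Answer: 200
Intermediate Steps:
D(g, U) = 4*U² (D(g, U) = (2*U)² = 4*U²)
R = -32 (R = -8*2² = -8*4 = -2*16 = -32)
R + 232 = -32 + 232 = 200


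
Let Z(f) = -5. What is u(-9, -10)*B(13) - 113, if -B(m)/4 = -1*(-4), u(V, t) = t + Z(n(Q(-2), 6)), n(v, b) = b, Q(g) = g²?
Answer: 127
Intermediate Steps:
u(V, t) = -5 + t (u(V, t) = t - 5 = -5 + t)
B(m) = -16 (B(m) = -(-4)*(-4) = -4*4 = -16)
u(-9, -10)*B(13) - 113 = (-5 - 10)*(-16) - 113 = -15*(-16) - 113 = 240 - 113 = 127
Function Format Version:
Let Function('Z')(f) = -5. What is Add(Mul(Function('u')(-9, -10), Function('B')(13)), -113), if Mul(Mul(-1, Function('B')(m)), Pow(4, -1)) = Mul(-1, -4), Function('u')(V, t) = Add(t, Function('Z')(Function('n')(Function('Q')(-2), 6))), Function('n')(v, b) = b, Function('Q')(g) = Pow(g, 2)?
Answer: 127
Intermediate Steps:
Function('u')(V, t) = Add(-5, t) (Function('u')(V, t) = Add(t, -5) = Add(-5, t))
Function('B')(m) = -16 (Function('B')(m) = Mul(-4, Mul(-1, -4)) = Mul(-4, 4) = -16)
Add(Mul(Function('u')(-9, -10), Function('B')(13)), -113) = Add(Mul(Add(-5, -10), -16), -113) = Add(Mul(-15, -16), -113) = Add(240, -113) = 127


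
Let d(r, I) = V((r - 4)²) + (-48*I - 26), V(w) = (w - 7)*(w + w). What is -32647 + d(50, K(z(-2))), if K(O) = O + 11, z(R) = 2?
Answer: 8891991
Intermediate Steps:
V(w) = 2*w*(-7 + w) (V(w) = (-7 + w)*(2*w) = 2*w*(-7 + w))
K(O) = 11 + O
d(r, I) = -26 - 48*I + 2*(-4 + r)²*(-7 + (-4 + r)²) (d(r, I) = 2*(r - 4)²*(-7 + (r - 4)²) + (-48*I - 26) = 2*(-4 + r)²*(-7 + (-4 + r)²) + (-26 - 48*I) = -26 - 48*I + 2*(-4 + r)²*(-7 + (-4 + r)²))
-32647 + d(50, K(z(-2))) = -32647 + (-26 - 48*(11 + 2) + 2*(-4 + 50)²*(-7 + (-4 + 50)²)) = -32647 + (-26 - 48*13 + 2*46²*(-7 + 46²)) = -32647 + (-26 - 624 + 2*2116*(-7 + 2116)) = -32647 + (-26 - 624 + 2*2116*2109) = -32647 + (-26 - 624 + 8925288) = -32647 + 8924638 = 8891991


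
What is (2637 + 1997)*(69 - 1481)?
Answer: -6543208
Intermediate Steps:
(2637 + 1997)*(69 - 1481) = 4634*(-1412) = -6543208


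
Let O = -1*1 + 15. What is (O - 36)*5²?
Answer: -550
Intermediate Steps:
O = 14 (O = -1 + 15 = 14)
(O - 36)*5² = (14 - 36)*5² = -22*25 = -550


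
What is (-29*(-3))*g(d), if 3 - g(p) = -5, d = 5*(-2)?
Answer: 696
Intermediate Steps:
d = -10
g(p) = 8 (g(p) = 3 - 1*(-5) = 3 + 5 = 8)
(-29*(-3))*g(d) = -29*(-3)*8 = 87*8 = 696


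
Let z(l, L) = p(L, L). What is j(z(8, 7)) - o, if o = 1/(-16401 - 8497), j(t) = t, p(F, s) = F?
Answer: 174287/24898 ≈ 7.0000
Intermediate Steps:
z(l, L) = L
o = -1/24898 (o = 1/(-24898) = -1/24898 ≈ -4.0164e-5)
j(z(8, 7)) - o = 7 - 1*(-1/24898) = 7 + 1/24898 = 174287/24898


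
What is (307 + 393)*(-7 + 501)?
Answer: 345800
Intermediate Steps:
(307 + 393)*(-7 + 501) = 700*494 = 345800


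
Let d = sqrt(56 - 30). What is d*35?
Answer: 35*sqrt(26) ≈ 178.47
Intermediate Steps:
d = sqrt(26) ≈ 5.0990
d*35 = sqrt(26)*35 = 35*sqrt(26)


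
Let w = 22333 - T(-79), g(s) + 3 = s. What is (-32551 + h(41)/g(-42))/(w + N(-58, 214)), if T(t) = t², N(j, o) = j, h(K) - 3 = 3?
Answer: -488267/240510 ≈ -2.0301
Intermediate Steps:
g(s) = -3 + s
h(K) = 6 (h(K) = 3 + 3 = 6)
w = 16092 (w = 22333 - 1*(-79)² = 22333 - 1*6241 = 22333 - 6241 = 16092)
(-32551 + h(41)/g(-42))/(w + N(-58, 214)) = (-32551 + 6/(-3 - 42))/(16092 - 58) = (-32551 + 6/(-45))/16034 = (-32551 + 6*(-1/45))*(1/16034) = (-32551 - 2/15)*(1/16034) = -488267/15*1/16034 = -488267/240510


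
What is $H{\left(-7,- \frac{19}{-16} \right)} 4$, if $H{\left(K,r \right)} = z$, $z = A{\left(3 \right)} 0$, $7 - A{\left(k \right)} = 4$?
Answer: $0$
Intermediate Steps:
$A{\left(k \right)} = 3$ ($A{\left(k \right)} = 7 - 4 = 3$)
$z = 0$ ($z = 3 \cdot 0 = 0$)
$H{\left(K,r \right)} = 0$
$H{\left(-7,- \frac{19}{-16} \right)} 4 = 0 \cdot 4 = 0$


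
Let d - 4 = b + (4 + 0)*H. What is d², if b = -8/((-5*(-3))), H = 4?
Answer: 85264/225 ≈ 378.95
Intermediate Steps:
b = -8/15 ≈ -0.53333
d = 292/15 (d = 4 + (-8/15 + (4 + 0)*4) = 4 + (-8/15 + 4*4) = 4 + (-8/15 + 16) = 4 + 232/15 = 292/15 ≈ 19.467)
d² = (292/15)² = 85264/225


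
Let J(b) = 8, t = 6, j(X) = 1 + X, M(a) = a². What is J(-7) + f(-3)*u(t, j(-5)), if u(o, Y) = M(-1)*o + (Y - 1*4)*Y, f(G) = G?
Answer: -106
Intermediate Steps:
u(o, Y) = o + Y*(-4 + Y) (u(o, Y) = (-1)²*o + (Y - 1*4)*Y = 1*o + (Y - 4)*Y = o + (-4 + Y)*Y = o + Y*(-4 + Y))
J(-7) + f(-3)*u(t, j(-5)) = 8 - 3*(6 + (1 - 5)² - 4*(1 - 5)) = 8 - 3*(6 + (-4)² - 4*(-4)) = 8 - 3*(6 + 16 + 16) = 8 - 3*38 = 8 - 114 = -106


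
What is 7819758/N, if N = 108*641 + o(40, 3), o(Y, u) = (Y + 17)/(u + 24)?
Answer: 70377822/623071 ≈ 112.95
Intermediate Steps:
o(Y, u) = (17 + Y)/(24 + u)
N = 623071/9 (N = 108*641 + (17 + 40)/(24 + 3) = 69228 + 57/27 = 69228 + (1/27)*57 = 69228 + 19/9 = 623071/9 ≈ 69230.)
7819758/N = 7819758/(623071/9) = 7819758*(9/623071) = 70377822/623071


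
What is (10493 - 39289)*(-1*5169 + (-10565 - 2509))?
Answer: 525325428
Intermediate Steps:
(10493 - 39289)*(-1*5169 + (-10565 - 2509)) = -28796*(-5169 - 13074) = -28796*(-18243) = 525325428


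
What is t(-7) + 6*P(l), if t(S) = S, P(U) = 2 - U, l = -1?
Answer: 11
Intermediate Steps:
t(-7) + 6*P(l) = -7 + 6*(2 - 1*(-1)) = -7 + 6*(2 + 1) = -7 + 6*3 = -7 + 18 = 11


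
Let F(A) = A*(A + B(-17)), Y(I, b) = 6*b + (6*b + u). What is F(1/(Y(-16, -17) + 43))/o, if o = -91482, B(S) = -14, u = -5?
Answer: -775/840292664 ≈ -9.2230e-7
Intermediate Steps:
Y(I, b) = -5 + 12*b (Y(I, b) = 6*b + (6*b - 5) = 6*b + (-5 + 6*b) = -5 + 12*b)
F(A) = A*(-14 + A) (F(A) = A*(A - 14) = A*(-14 + A))
F(1/(Y(-16, -17) + 43))/o = ((-14 + 1/((-5 + 12*(-17)) + 43))/((-5 + 12*(-17)) + 43))/(-91482) = ((-14 + 1/((-5 - 204) + 43))/((-5 - 204) + 43))*(-1/91482) = ((-14 + 1/(-209 + 43))/(-209 + 43))*(-1/91482) = ((-14 + 1/(-166))/(-166))*(-1/91482) = -(-14 - 1/166)/166*(-1/91482) = -1/166*(-2325/166)*(-1/91482) = (2325/27556)*(-1/91482) = -775/840292664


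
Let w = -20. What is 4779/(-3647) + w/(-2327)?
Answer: -11047793/8486569 ≈ -1.3018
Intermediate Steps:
4779/(-3647) + w/(-2327) = 4779/(-3647) - 20/(-2327) = 4779*(-1/3647) - 20*(-1/2327) = -4779/3647 + 20/2327 = -11047793/8486569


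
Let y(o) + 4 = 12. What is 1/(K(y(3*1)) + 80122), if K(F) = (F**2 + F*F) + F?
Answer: 1/80258 ≈ 1.2460e-5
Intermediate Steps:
y(o) = 8 (y(o) = -4 + 12 = 8)
K(F) = F + 2*F**2 (K(F) = (F**2 + F**2) + F = 2*F**2 + F = F + 2*F**2)
1/(K(y(3*1)) + 80122) = 1/(8*(1 + 2*8) + 80122) = 1/(8*(1 + 16) + 80122) = 1/(8*17 + 80122) = 1/(136 + 80122) = 1/80258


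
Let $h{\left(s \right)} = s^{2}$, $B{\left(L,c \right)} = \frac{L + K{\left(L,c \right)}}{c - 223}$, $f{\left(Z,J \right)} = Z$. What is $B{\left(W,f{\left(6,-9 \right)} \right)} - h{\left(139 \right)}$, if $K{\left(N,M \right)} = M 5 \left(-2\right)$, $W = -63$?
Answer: $- \frac{4192534}{217} \approx -19320.0$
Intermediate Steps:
$K{\left(N,M \right)} = - 10 M$ ($K{\left(N,M \right)} = 5 M \left(-2\right) = - 10 M$)
$B{\left(L,c \right)} = \frac{L - 10 c}{-223 + c}$ ($B{\left(L,c \right)} = \frac{L - 10 c}{c - 223} = \frac{L - 10 c}{-223 + c}$)
$B{\left(W,f{\left(6,-9 \right)} \right)} - h{\left(139 \right)} = \frac{-63 - 60}{-223 + 6} - 139^{2} = \frac{-63 - 60}{-217} - 19321 = \left(- \frac{1}{217}\right) \left(-123\right) - 19321 = \frac{123}{217} - 19321 = - \frac{4192534}{217}$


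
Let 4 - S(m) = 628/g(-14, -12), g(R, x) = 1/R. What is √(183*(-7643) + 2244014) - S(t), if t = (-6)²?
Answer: -8796 + √845345 ≈ -7876.6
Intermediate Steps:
t = 36
S(m) = 8796 (S(m) = 4 - 628/(1/(-14)) = 4 - 628/(-1/14) = 4 - 628*(-14) = 4 - 1*(-8792) = 4 + 8792 = 8796)
√(183*(-7643) + 2244014) - S(t) = √(183*(-7643) + 2244014) - 1*8796 = √(-1398669 + 2244014) - 8796 = √845345 - 8796 = -8796 + √845345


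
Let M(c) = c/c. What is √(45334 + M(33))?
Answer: √45335 ≈ 212.92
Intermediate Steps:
M(c) = 1
√(45334 + M(33)) = √(45334 + 1) = √45335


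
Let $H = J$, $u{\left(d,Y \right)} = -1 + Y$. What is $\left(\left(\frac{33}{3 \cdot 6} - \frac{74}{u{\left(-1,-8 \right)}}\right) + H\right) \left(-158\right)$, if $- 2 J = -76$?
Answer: $- \frac{68335}{9} \approx -7592.8$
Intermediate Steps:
$J = 38$ ($J = \left(- \frac{1}{2}\right) \left(-76\right) = 38$)
$H = 38$
$\left(\left(\frac{33}{3 \cdot 6} - \frac{74}{u{\left(-1,-8 \right)}}\right) + H\right) \left(-158\right) = \left(\left(\frac{33}{3 \cdot 6} - \frac{74}{-1 - 8}\right) + 38\right) \left(-158\right) = \left(\left(\frac{33}{18} - \frac{74}{-9}\right) + 38\right) \left(-158\right) = \left(\left(33 \cdot \frac{1}{18} - - \frac{74}{9}\right) + 38\right) \left(-158\right) = \left(\left(\frac{11}{6} + \frac{74}{9}\right) + 38\right) \left(-158\right) = \left(\frac{181}{18} + 38\right) \left(-158\right) = \frac{865}{18} \left(-158\right) = - \frac{68335}{9}$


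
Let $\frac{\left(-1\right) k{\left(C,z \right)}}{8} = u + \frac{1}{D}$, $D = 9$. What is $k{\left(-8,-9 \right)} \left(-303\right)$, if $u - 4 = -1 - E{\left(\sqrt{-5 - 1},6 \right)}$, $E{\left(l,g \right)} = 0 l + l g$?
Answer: $\frac{22624}{3} - 14544 i \sqrt{6} \approx 7541.3 - 35625.0 i$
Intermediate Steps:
$E{\left(l,g \right)} = g l$ ($E{\left(l,g \right)} = 0 + g l = g l$)
$u = 3 - 6 i \sqrt{6}$ ($u = 4 - \left(1 + 6 \sqrt{-5 - 1}\right) = 4 - \left(1 + 6 \sqrt{-6}\right) = 4 - \left(1 + 6 i \sqrt{6}\right) = 3 - 6 i \sqrt{6} \approx 3.0 - 14.697 i$)
$k{\left(C,z \right)} = - \frac{224}{9} + 48 i \sqrt{6}$ ($k{\left(C,z \right)} = - 8 \left(\left(3 - 6 i \sqrt{6}\right) + \frac{1}{9}\right) = - 8 \left(\frac{28}{9} - 6 i \sqrt{6}\right) = - \frac{224}{9} + 48 i \sqrt{6}$)
$k{\left(-8,-9 \right)} \left(-303\right) = \left(- \frac{224}{9} + 48 i \sqrt{6}\right) \left(-303\right) = \frac{22624}{3} - 14544 i \sqrt{6}$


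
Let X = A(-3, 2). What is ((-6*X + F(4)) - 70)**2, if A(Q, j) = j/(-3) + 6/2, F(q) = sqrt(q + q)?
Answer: 7064 - 336*sqrt(2) ≈ 6588.8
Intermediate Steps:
F(q) = sqrt(2)*sqrt(q) (F(q) = sqrt(2*q) = sqrt(2)*sqrt(q))
A(Q, j) = 3 - j/3 (A(Q, j) = j*(-1/3) + 6*(1/2) = -j/3 + 3 = 3 - j/3)
X = 7/3 (X = 3 - 1/3*2 = 3 - 2/3 = 7/3 ≈ 2.3333)
((-6*X + F(4)) - 70)**2 = ((-6*7/3 + sqrt(2)*sqrt(4)) - 70)**2 = ((-14 + sqrt(2)*2) - 70)**2 = ((-14 + 2*sqrt(2)) - 70)**2 = (-84 + 2*sqrt(2))**2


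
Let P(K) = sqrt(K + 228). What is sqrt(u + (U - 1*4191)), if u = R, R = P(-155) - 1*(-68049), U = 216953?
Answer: sqrt(280811 + sqrt(73)) ≈ 529.92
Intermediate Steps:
P(K) = sqrt(228 + K)
R = 68049 + sqrt(73) (R = sqrt(228 - 155) - 1*(-68049) = sqrt(73) + 68049 = 68049 + sqrt(73) ≈ 68058.)
u = 68049 + sqrt(73) ≈ 68058.
sqrt(u + (U - 1*4191)) = sqrt((68049 + sqrt(73)) + (216953 - 1*4191)) = sqrt((68049 + sqrt(73)) + (216953 - 4191)) = sqrt((68049 + sqrt(73)) + 212762) = sqrt(280811 + sqrt(73))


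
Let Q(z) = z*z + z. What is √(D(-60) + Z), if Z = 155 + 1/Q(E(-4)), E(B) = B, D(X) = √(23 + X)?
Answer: √(5583 + 36*I*√37)/6 ≈ 12.456 + 0.24418*I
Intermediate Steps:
Q(z) = z + z² (Q(z) = z² + z = z + z²)
Z = 1861/12 (Z = 155 + 1/(-4*(1 - 4)) = 155 + 1/(-4*(-3)) = 155 + 1/12 = 1861/12 ≈ 155.08)
√(D(-60) + Z) = √(√(23 - 60) + 1861/12) = √(√(-37) + 1861/12) = √(I*√37 + 1861/12) = √(1861/12 + I*√37)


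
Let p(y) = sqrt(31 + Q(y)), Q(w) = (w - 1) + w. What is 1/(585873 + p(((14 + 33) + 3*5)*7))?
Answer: 585873/343247171231 - sqrt(898)/343247171231 ≈ 1.7068e-6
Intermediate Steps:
Q(w) = -1 + 2*w (Q(w) = (-1 + w) + w = -1 + 2*w)
p(y) = sqrt(30 + 2*y) (p(y) = sqrt(31 + (-1 + 2*y)) = sqrt(30 + 2*y))
1/(585873 + p(((14 + 33) + 3*5)*7)) = 1/(585873 + sqrt(30 + 2*(((14 + 33) + 3*5)*7))) = 1/(585873 + sqrt(30 + 2*((47 + 15)*7))) = 1/(585873 + sqrt(30 + 2*(62*7))) = 1/(585873 + sqrt(30 + 2*434)) = 1/(585873 + sqrt(30 + 868)) = 1/(585873 + sqrt(898))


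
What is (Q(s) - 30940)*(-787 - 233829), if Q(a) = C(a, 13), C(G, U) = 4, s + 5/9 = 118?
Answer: 7258080576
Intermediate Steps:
s = 1057/9 (s = -5/9 + 118 = 1057/9 ≈ 117.44)
Q(a) = 4
(Q(s) - 30940)*(-787 - 233829) = (4 - 30940)*(-787 - 233829) = -30936*(-234616) = 7258080576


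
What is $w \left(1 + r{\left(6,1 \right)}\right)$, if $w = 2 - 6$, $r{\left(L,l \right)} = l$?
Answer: $-8$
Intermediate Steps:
$w = -4$
$w \left(1 + r{\left(6,1 \right)}\right) = - 4 \left(1 + 1\right) = \left(-4\right) 2 = -8$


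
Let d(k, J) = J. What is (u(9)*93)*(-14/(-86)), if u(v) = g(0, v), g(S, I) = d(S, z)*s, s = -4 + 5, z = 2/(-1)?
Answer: -1302/43 ≈ -30.279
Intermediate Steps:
z = -2 (z = 2*(-1) = -2)
s = 1
g(S, I) = -2 (g(S, I) = -2*1 = -2)
u(v) = -2
(u(9)*93)*(-14/(-86)) = (-2*93)*(-14/(-86)) = -(-2604)*(-1)/86 = -186*7/43 = -1302/43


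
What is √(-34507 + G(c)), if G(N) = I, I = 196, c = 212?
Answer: I*√34311 ≈ 185.23*I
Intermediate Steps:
G(N) = 196
√(-34507 + G(c)) = √(-34507 + 196) = √(-34311) = I*√34311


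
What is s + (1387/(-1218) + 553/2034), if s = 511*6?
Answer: 632799799/206451 ≈ 3065.1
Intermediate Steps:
s = 3066
s + (1387/(-1218) + 553/2034) = 3066 + (1387/(-1218) + 553/2034) = 3066 + (1387*(-1/1218) + 553*(1/2034)) = 3066 + (-1387/1218 + 553/2034) = 3066 - 178967/206451 = 632799799/206451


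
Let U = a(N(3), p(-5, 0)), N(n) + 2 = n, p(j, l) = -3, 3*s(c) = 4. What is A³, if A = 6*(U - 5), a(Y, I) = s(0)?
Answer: -10648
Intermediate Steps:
s(c) = 4/3 (s(c) = (⅓)*4 = 4/3)
N(n) = -2 + n
a(Y, I) = 4/3
U = 4/3 ≈ 1.3333
A = -22 (A = 6*(4/3 - 5) = 6*(-11/3) = -22)
A³ = (-22)³ = -10648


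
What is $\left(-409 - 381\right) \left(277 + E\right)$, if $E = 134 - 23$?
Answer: $-306520$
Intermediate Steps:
$E = 111$
$\left(-409 - 381\right) \left(277 + E\right) = \left(-409 - 381\right) \left(277 + 111\right) = \left(-790\right) 388 = -306520$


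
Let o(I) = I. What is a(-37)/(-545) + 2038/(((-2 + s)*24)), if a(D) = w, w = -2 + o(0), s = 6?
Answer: 555451/26160 ≈ 21.233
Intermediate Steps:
w = -2 (w = -2 + 0 = -2)
a(D) = -2
a(-37)/(-545) + 2038/(((-2 + s)*24)) = -2/(-545) + 2038/(((-2 + 6)*24)) = -2*(-1/545) + 2038/((4*24)) = 2/545 + 2038/96 = 2/545 + 2038*(1/96) = 2/545 + 1019/48 = 555451/26160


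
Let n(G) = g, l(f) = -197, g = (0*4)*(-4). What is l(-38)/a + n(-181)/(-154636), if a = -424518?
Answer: 197/424518 ≈ 0.00046406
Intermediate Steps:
g = 0 (g = 0*(-4) = 0)
n(G) = 0
l(-38)/a + n(-181)/(-154636) = -197/(-424518) + 0/(-154636) = -197*(-1/424518) + 0*(-1/154636) = 197/424518 + 0 = 197/424518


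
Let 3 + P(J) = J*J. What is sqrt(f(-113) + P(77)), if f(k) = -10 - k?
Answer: sqrt(6029) ≈ 77.647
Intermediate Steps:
P(J) = -3 + J**2 (P(J) = -3 + J*J = -3 + J**2)
sqrt(f(-113) + P(77)) = sqrt((-10 - 1*(-113)) + (-3 + 77**2)) = sqrt((-10 + 113) + (-3 + 5929)) = sqrt(103 + 5926) = sqrt(6029)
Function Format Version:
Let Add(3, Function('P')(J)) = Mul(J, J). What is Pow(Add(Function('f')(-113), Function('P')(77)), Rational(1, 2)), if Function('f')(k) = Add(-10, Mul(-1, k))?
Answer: Pow(6029, Rational(1, 2)) ≈ 77.647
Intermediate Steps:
Function('P')(J) = Add(-3, Pow(J, 2)) (Function('P')(J) = Add(-3, Mul(J, J)) = Add(-3, Pow(J, 2)))
Pow(Add(Function('f')(-113), Function('P')(77)), Rational(1, 2)) = Pow(Add(Add(-10, Mul(-1, -113)), Add(-3, Pow(77, 2))), Rational(1, 2)) = Pow(Add(Add(-10, 113), Add(-3, 5929)), Rational(1, 2)) = Pow(Add(103, 5926), Rational(1, 2)) = Pow(6029, Rational(1, 2))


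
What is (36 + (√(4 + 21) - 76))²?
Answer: 1225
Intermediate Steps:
(36 + (√(4 + 21) - 76))² = (36 + (√25 - 76))² = (36 + (5 - 76))² = (36 - 71)² = (-35)² = 1225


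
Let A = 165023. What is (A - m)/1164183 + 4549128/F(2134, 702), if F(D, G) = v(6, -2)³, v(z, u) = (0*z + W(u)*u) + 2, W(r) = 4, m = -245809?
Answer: -73554565871/3492549 ≈ -21060.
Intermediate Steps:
v(z, u) = 2 + 4*u (v(z, u) = (0*z + 4*u) + 2 = (0 + 4*u) + 2 = 4*u + 2 = 2 + 4*u)
F(D, G) = -216 (F(D, G) = (2 + 4*(-2))³ = (2 - 8)³ = (-6)³ = -216)
(A - m)/1164183 + 4549128/F(2134, 702) = (165023 - 1*(-245809))/1164183 + 4549128/(-216) = (165023 + 245809)*(1/1164183) + 4549128*(-1/216) = 410832*(1/1164183) - 189547/9 = 136944/388061 - 189547/9 = -73554565871/3492549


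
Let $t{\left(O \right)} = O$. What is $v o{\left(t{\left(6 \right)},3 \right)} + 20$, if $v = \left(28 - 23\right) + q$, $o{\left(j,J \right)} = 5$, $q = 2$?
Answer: $55$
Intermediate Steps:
$v = 7$ ($v = \left(28 - 23\right) + 2 = 5 + 2 = 7$)
$v o{\left(t{\left(6 \right)},3 \right)} + 20 = 7 \cdot 5 + 20 = 35 + 20 = 55$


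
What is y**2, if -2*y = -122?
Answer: 3721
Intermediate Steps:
y = 61 (y = -1/2*(-122) = 61)
y**2 = 61**2 = 3721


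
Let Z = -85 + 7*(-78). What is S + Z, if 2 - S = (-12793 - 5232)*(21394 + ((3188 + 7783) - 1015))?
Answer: 565083121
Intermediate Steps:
S = 565083752 (S = 2 - (-12793 - 5232)*(21394 + ((3188 + 7783) - 1015)) = 2 - (-18025)*(21394 + (10971 - 1015)) = 2 - (-18025)*(21394 + 9956) = 2 - (-18025)*31350 = 2 - 1*(-565083750) = 2 + 565083750 = 565083752)
Z = -631 (Z = -85 - 546 = -631)
S + Z = 565083752 - 631 = 565083121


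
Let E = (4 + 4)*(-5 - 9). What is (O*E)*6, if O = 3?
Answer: -2016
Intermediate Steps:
E = -112 (E = 8*(-14) = -112)
(O*E)*6 = (3*(-112))*6 = -336*6 = -2016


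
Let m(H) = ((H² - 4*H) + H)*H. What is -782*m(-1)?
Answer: 3128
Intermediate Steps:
m(H) = H*(H² - 3*H) (m(H) = (H² - 3*H)*H = H*(H² - 3*H))
-782*m(-1) = -782*(-1)²*(-3 - 1) = -782*(-4) = 3128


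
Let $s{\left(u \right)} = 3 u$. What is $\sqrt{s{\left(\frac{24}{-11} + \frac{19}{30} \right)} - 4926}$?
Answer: $\frac{i \sqrt{59660810}}{110} \approx 70.219 i$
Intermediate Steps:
$\sqrt{s{\left(\frac{24}{-11} + \frac{19}{30} \right)} - 4926} = \sqrt{3 \left(\frac{24}{-11} + \frac{19}{30}\right) - 4926} = \sqrt{3 \left(24 \left(- \frac{1}{11}\right) + 19 \cdot \frac{1}{30}\right) - 4926} = \sqrt{3 \left(- \frac{24}{11} + \frac{19}{30}\right) - 4926} = \sqrt{3 \left(- \frac{511}{330}\right) - 4926} = \sqrt{- \frac{511}{110} - 4926} = \sqrt{- \frac{542371}{110}} = \frac{i \sqrt{59660810}}{110}$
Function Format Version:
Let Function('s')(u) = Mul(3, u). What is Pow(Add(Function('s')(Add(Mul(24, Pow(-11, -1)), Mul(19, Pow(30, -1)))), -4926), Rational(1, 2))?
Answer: Mul(Rational(1, 110), I, Pow(59660810, Rational(1, 2))) ≈ Mul(70.219, I)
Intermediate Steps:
Pow(Add(Function('s')(Add(Mul(24, Pow(-11, -1)), Mul(19, Pow(30, -1)))), -4926), Rational(1, 2)) = Pow(Add(Mul(3, Add(Mul(24, Pow(-11, -1)), Mul(19, Pow(30, -1)))), -4926), Rational(1, 2)) = Pow(Add(Mul(3, Add(Mul(24, Rational(-1, 11)), Mul(19, Rational(1, 30)))), -4926), Rational(1, 2)) = Pow(Add(Mul(3, Add(Rational(-24, 11), Rational(19, 30))), -4926), Rational(1, 2)) = Pow(Add(Mul(3, Rational(-511, 330)), -4926), Rational(1, 2)) = Pow(Add(Rational(-511, 110), -4926), Rational(1, 2)) = Pow(Rational(-542371, 110), Rational(1, 2)) = Mul(Rational(1, 110), I, Pow(59660810, Rational(1, 2)))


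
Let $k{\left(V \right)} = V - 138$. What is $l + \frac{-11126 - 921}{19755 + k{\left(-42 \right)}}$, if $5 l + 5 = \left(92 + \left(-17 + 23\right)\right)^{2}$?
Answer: $\frac{37568038}{19575} \approx 1919.2$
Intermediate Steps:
$k{\left(V \right)} = -138 + V$
$l = \frac{9599}{5}$ ($l = -1 + \frac{\left(92 + \left(-17 + 23\right)\right)^{2}}{5} = -1 + \frac{\left(92 + 6\right)^{2}}{5} = -1 + \frac{98^{2}}{5} = -1 + \frac{1}{5} \cdot 9604 = -1 + \frac{9604}{5} = \frac{9599}{5} \approx 1919.8$)
$l + \frac{-11126 - 921}{19755 + k{\left(-42 \right)}} = \frac{9599}{5} + \frac{-11126 - 921}{19755 - 180} = \frac{9599}{5} - \frac{12047}{19755 - 180} = \frac{9599}{5} - \frac{12047}{19575} = \frac{37568038}{19575}$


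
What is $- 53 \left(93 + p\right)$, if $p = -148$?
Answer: $2915$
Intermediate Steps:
$- 53 \left(93 + p\right) = - 53 \left(93 - 148\right) = \left(-53\right) \left(-55\right) = 2915$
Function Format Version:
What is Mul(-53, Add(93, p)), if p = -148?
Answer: 2915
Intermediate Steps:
Mul(-53, Add(93, p)) = Mul(-53, Add(93, -148)) = Mul(-53, -55) = 2915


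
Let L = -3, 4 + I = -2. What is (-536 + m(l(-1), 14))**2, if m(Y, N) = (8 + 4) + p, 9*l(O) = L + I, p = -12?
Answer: 287296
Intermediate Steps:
I = -6 (I = -4 - 2 = -6)
l(O) = -1 (l(O) = (-3 - 6)/9 = (1/9)*(-9) = -1)
m(Y, N) = 0 (m(Y, N) = (8 + 4) - 12 = 12 - 12 = 0)
(-536 + m(l(-1), 14))**2 = (-536 + 0)**2 = (-536)**2 = 287296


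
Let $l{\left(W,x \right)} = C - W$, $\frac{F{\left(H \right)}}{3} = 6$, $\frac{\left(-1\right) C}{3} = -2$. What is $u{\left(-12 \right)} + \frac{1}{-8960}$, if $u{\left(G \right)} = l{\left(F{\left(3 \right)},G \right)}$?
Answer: $- \frac{107521}{8960} \approx -12.0$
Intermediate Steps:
$C = 6$ ($C = \left(-3\right) \left(-2\right) = 6$)
$F{\left(H \right)} = 18$ ($F{\left(H \right)} = 3 \cdot 6 = 18$)
$l{\left(W,x \right)} = 6 - W$
$u{\left(G \right)} = -12$ ($u{\left(G \right)} = 6 - 18 = -12$)
$u{\left(-12 \right)} + \frac{1}{-8960} = -12 + \frac{1}{-8960} = -12 - \frac{1}{8960} = - \frac{107521}{8960}$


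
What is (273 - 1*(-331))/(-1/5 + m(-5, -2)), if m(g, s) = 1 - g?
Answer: 3020/29 ≈ 104.14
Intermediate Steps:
(273 - 1*(-331))/(-1/5 + m(-5, -2)) = (273 - 1*(-331))/(-1/5 + (1 - 1*(-5))) = (273 + 331)/(-1*⅕ + (1 + 5)) = 604/(-⅕ + 6) = 604/(29/5) = 604*(5/29) = 3020/29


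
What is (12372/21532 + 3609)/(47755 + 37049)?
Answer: 1619195/38041661 ≈ 0.042564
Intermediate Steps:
(12372/21532 + 3609)/(47755 + 37049) = (12372*(1/21532) + 3609)/84804 = (3093/5383 + 3609)*(1/84804) = (19430340/5383)*(1/84804) = 1619195/38041661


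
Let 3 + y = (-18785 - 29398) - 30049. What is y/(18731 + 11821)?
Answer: -78235/30552 ≈ -2.5607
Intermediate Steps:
y = -78235 (y = -3 + ((-18785 - 29398) - 30049) = -3 + (-48183 - 30049) = -3 - 78232 = -78235)
y/(18731 + 11821) = -78235/(18731 + 11821) = -78235/30552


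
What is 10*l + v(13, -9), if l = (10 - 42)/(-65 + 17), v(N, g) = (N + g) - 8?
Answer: 8/3 ≈ 2.6667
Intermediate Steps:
v(N, g) = -8 + N + g
l = 2/3 (l = -32/(-48) = -32*(-1/48) = 2/3 ≈ 0.66667)
10*l + v(13, -9) = 10*(2/3) + (-8 + 13 - 9) = 20/3 - 4 = 8/3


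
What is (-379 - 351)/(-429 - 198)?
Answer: 730/627 ≈ 1.1643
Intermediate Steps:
(-379 - 351)/(-429 - 198) = -730/(-627) = -730*(-1/627) = 730/627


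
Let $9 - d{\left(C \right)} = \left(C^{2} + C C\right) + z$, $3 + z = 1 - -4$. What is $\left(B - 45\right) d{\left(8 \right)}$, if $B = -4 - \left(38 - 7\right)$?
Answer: $9680$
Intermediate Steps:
$z = 2$ ($z = -3 + \left(1 - -4\right) = -3 + \left(1 + 4\right) = -3 + 5 = 2$)
$B = -35$ ($B = -4 - \left(38 - 7\right) = -4 - 31 = -35$)
$d{\left(C \right)} = 7 - 2 C^{2}$ ($d{\left(C \right)} = 9 - \left(\left(C^{2} + C C\right) + 2\right) = 9 - \left(\left(C^{2} + C^{2}\right) + 2\right) = 9 - \left(2 C^{2} + 2\right) = 9 - \left(2 + 2 C^{2}\right) = 7 - 2 C^{2}$)
$\left(B - 45\right) d{\left(8 \right)} = \left(-35 - 45\right) \left(7 - 2 \cdot 8^{2}\right) = - 80 \left(7 - 128\right) = \left(-80\right) \left(-121\right) = 9680$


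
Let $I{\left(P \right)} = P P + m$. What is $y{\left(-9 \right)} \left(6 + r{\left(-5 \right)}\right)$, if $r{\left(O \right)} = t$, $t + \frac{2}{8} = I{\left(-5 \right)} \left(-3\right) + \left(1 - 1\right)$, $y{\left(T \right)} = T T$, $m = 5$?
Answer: $- \frac{27297}{4} \approx -6824.3$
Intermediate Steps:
$y{\left(T \right)} = T^{2}$
$I{\left(P \right)} = 5 + P^{2}$ ($I{\left(P \right)} = P P + 5 = P^{2} + 5 = 5 + P^{2}$)
$t = - \frac{361}{4}$ ($t = - \frac{1}{4} + \left(\left(5 + \left(-5\right)^{2}\right) \left(-3\right) + \left(1 - 1\right)\right) = - \frac{1}{4} + \left(\left(5 + 25\right) \left(-3\right) + 0\right) = - \frac{1}{4} + \left(30 \left(-3\right) + 0\right) = - \frac{1}{4} + \left(-90 + 0\right) = - \frac{1}{4} - 90 = - \frac{361}{4} \approx -90.25$)
$r{\left(O \right)} = - \frac{361}{4}$
$y{\left(-9 \right)} \left(6 + r{\left(-5 \right)}\right) = \left(-9\right)^{2} \left(6 - \frac{361}{4}\right) = 81 \left(- \frac{337}{4}\right) = - \frac{27297}{4}$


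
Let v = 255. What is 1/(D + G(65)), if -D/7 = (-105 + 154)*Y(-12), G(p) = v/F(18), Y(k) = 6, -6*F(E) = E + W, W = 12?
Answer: -1/2109 ≈ -0.00047416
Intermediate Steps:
F(E) = -2 - E/6 (F(E) = -(E + 12)/6 = -(12 + E)/6 = -2 - E/6)
G(p) = -51 (G(p) = 255/(-2 - 1/6*18) = 255/(-2 - 3) = 255/(-5) = 255*(-1/5) = -51)
D = -2058 (D = -7*(-105 + 154)*6 = -343*6 = -7*294 = -2058)
1/(D + G(65)) = 1/(-2058 - 51) = 1/(-2109) = -1/2109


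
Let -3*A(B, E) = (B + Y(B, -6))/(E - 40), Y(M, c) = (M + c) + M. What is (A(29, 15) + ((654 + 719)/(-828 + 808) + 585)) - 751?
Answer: -23357/100 ≈ -233.57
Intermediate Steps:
Y(M, c) = c + 2*M
A(B, E) = -(-6 + 3*B)/(3*(-40 + E)) (A(B, E) = -(B + (-6 + 2*B))/(3*(E - 40)) = -(-6 + 3*B)/(3*(-40 + E)))
(A(29, 15) + ((654 + 719)/(-828 + 808) + 585)) - 751 = ((2 - 1*29)/(-40 + 15) + ((654 + 719)/(-828 + 808) + 585)) - 751 = ((2 - 29)/(-25) + (1373/(-20) + 585)) - 751 = (-1/25*(-27) + (1373*(-1/20) + 585)) - 751 = (27/25 + (-1373/20 + 585)) - 751 = (27/25 + 10327/20) - 751 = 51743/100 - 751 = -23357/100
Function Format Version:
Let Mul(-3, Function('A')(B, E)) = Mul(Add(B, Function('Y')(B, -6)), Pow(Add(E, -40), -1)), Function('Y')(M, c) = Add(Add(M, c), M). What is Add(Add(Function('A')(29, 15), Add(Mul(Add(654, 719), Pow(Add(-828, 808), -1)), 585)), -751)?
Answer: Rational(-23357, 100) ≈ -233.57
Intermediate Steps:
Function('Y')(M, c) = Add(c, Mul(2, M))
Function('A')(B, E) = Mul(Rational(-1, 3), Pow(Add(-40, E), -1), Add(-6, Mul(3, B))) (Function('A')(B, E) = Mul(Rational(-1, 3), Mul(Add(B, Add(-6, Mul(2, B))), Pow(Add(E, -40), -1))) = Mul(Rational(-1, 3), Mul(Add(-6, Mul(3, B)), Pow(Add(-40, E), -1))) = Mul(Rational(-1, 3), Mul(Pow(Add(-40, E), -1), Add(-6, Mul(3, B)))) = Mul(Rational(-1, 3), Pow(Add(-40, E), -1), Add(-6, Mul(3, B))))
Add(Add(Function('A')(29, 15), Add(Mul(Add(654, 719), Pow(Add(-828, 808), -1)), 585)), -751) = Add(Add(Mul(Pow(Add(-40, 15), -1), Add(2, Mul(-1, 29))), Add(Mul(Add(654, 719), Pow(Add(-828, 808), -1)), 585)), -751) = Add(Add(Mul(Pow(-25, -1), Add(2, -29)), Add(Mul(1373, Pow(-20, -1)), 585)), -751) = Add(Add(Mul(Rational(-1, 25), -27), Add(Mul(1373, Rational(-1, 20)), 585)), -751) = Add(Add(Rational(27, 25), Add(Rational(-1373, 20), 585)), -751) = Add(Add(Rational(27, 25), Rational(10327, 20)), -751) = Add(Rational(51743, 100), -751) = Rational(-23357, 100)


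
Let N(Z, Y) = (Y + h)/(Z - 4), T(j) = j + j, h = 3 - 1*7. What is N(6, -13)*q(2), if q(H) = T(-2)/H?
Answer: 17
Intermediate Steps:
h = -4 (h = 3 - 7 = -4)
T(j) = 2*j
N(Z, Y) = (-4 + Y)/(-4 + Z) (N(Z, Y) = (Y - 4)/(Z - 4) = (-4 + Y)/(-4 + Z))
q(H) = -4/H (q(H) = (2*(-2))/H = -4/H)
N(6, -13)*q(2) = ((-4 - 13)/(-4 + 6))*(-4/2) = (-17/2)*(-4*1/2) = ((1/2)*(-17))*(-2) = -17/2*(-2) = 17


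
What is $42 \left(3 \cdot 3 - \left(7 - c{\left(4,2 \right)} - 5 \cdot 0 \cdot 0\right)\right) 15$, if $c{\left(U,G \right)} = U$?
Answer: $3780$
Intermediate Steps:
$42 \left(3 \cdot 3 - \left(7 - c{\left(4,2 \right)} - 5 \cdot 0 \cdot 0\right)\right) 15 = 42 \left(3 \cdot 3 + \left(\left(5 \cdot 0 \cdot 0 - 7\right) + 4\right)\right) 15 = 42 \left(9 + \left(\left(0 \cdot 0 - 7\right) + 4\right)\right) 15 = 42 \left(9 + \left(\left(0 - 7\right) + 4\right)\right) 15 = 42 \left(9 + \left(-7 + 4\right)\right) 15 = 42 \left(9 - 3\right) 15 = 42 \cdot 6 \cdot 15 = 252 \cdot 15 = 3780$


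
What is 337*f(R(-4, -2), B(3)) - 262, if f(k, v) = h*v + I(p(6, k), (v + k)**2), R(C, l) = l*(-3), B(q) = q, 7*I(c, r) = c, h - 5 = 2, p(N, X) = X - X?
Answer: 6815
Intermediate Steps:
p(N, X) = 0
h = 7 (h = 5 + 2 = 7)
I(c, r) = c/7
R(C, l) = -3*l
f(k, v) = 7*v (f(k, v) = 7*v + (1/7)*0 = 7*v + 0 = 7*v)
337*f(R(-4, -2), B(3)) - 262 = 337*(7*3) - 262 = 337*21 - 262 = 7077 - 262 = 6815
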